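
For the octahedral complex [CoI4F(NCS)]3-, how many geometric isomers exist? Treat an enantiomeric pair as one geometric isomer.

2

In an octahedral complex each vertex has one trans partner and four cis neighbours.
There are 2 geometric isomers: F and NCS mutually cis; F and NCS mutually trans.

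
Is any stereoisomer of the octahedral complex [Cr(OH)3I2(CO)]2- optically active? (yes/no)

no

Working through the distinct placements yields 3 geometric isomers: OH mer, I cis; OH mer, I trans; OH fac, I cis.
Each arrangement has an internal mirror plane or centre of symmetry, so none is chiral.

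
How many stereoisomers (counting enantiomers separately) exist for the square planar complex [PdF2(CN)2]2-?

2

A square has two trans pairs of vertices; adjacent vertices are cis.
Working through the distinct placements yields 2 geometric isomers: F cis; F trans.
Each arrangement has an internal mirror plane or centre of symmetry, so none is chiral.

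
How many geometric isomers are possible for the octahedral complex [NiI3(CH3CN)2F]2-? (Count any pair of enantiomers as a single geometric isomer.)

The six octahedral sites form three mutually perpendicular trans pairs.
The distinct arrangements are (3 in all): I mer, CH3CN trans; I mer, CH3CN cis; I fac, CH3CN cis.

3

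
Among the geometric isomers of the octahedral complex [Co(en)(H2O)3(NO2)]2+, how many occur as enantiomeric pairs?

0

An octahedron has six vertices in three trans pairs; every non-trans pair is cis.
Each en is bidentate and must span two cis positions.
Working through the distinct placements yields 2 geometric isomers: H2O mer; H2O fac.
Each arrangement has an internal mirror plane or centre of symmetry, so none is chiral.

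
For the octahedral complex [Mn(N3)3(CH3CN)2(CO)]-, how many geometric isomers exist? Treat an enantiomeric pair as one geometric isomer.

3

The six octahedral sites form three mutually perpendicular trans pairs.
Systematic placement gives 3 geometric isomers: N3 mer, CH3CN trans; N3 mer, CH3CN cis; N3 fac, CH3CN cis.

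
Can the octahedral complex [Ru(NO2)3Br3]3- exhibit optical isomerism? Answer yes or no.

no

Systematic placement gives 2 geometric isomers: NO2 mer; NO2 fac.
Each arrangement has an internal mirror plane or centre of symmetry, so none is chiral.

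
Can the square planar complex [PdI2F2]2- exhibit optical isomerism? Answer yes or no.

no

Working through the distinct placements yields 2 geometric isomers: I cis; I trans.
Each arrangement has an internal mirror plane or centre of symmetry, so none is chiral.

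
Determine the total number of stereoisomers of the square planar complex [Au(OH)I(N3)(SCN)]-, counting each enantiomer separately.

3

In a square planar complex each vertex has one trans partner and two cis neighbours.
There are 3 geometric isomers: (I/OH trans, N3/SCN trans); (I/SCN trans, N3/OH trans); (I/N3 trans, OH/SCN trans).
Each arrangement has an internal mirror plane or centre of symmetry, so none is chiral.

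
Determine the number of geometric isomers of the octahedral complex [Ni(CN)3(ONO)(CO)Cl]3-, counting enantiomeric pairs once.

4

There are 4 geometric isomers: CN mer (3 arrangements); CN fac (chiral).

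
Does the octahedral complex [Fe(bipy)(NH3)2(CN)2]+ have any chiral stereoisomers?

yes

The six octahedral sites form three mutually perpendicular trans pairs.
Each bipy is bidentate and must span two cis positions.
There are 3 geometric isomers: NH3 cis, CN trans; NH3 cis, CN cis (chiral); NH3 trans, CN cis.
One of these lacks any improper symmetry element and so occurs as an enantiomeric pair, giving 3 + 1 = 4 stereoisomers in total.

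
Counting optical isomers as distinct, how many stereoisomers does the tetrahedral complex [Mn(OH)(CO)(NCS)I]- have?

2

Only one geometric arrangement is possible; it has no improper symmetry element, so it exists as a pair of enantiomers (2 stereoisomers).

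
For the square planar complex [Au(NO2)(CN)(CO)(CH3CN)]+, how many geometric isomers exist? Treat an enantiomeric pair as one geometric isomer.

In a square planar complex each vertex has one trans partner and two cis neighbours.
Working through the distinct placements yields 3 geometric isomers: (CH3CN/CO trans, CN/NO2 trans); (CH3CN/NO2 trans, CN/CO trans); (CH3CN/CN trans, CO/NO2 trans).

3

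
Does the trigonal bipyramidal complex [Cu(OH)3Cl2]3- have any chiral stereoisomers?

In a trigonal bipyramid the two axial positions differ from the three equatorial ones.
The distinct arrangements are (3 in all): Cl both axial; Cl one axial, one equatorial; Cl both equatorial.
Each arrangement has an internal mirror plane or centre of symmetry, so none is chiral.

no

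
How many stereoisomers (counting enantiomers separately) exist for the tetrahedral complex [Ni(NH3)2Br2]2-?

1

Only one geometric arrangement is possible.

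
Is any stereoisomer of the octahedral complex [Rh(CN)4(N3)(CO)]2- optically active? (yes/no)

no

In an octahedral complex each vertex has one trans partner and four cis neighbours.
The distinct arrangements are (2 in all): N3 and CO mutually trans; N3 and CO mutually cis.
Each arrangement has an internal mirror plane or centre of symmetry, so none is chiral.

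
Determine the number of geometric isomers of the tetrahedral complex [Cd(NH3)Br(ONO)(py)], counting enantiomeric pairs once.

1

Only one geometric arrangement is possible; it has no improper symmetry element, so it exists as a pair of enantiomers (2 stereoisomers).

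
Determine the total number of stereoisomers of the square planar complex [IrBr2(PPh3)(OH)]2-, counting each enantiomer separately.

2

In a square planar complex each vertex has one trans partner and two cis neighbours.
Systematic placement gives 2 geometric isomers: Br cis; Br trans.
Each arrangement has an internal mirror plane or centre of symmetry, so none is chiral.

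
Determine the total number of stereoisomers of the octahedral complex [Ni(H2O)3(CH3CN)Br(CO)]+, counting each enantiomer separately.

Systematic placement gives 4 geometric isomers: H2O mer (3 arrangements); H2O fac (chiral).
One of these lacks any improper symmetry element and so occurs as an enantiomeric pair, giving 4 + 1 = 5 stereoisomers in total.

5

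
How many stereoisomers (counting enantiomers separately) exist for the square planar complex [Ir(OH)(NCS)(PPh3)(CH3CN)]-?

3

Systematic placement gives 3 geometric isomers: (CH3CN/OH trans, NCS/PPh3 trans); (CH3CN/PPh3 trans, NCS/OH trans); (CH3CN/NCS trans, OH/PPh3 trans).
Each arrangement has an internal mirror plane or centre of symmetry, so none is chiral.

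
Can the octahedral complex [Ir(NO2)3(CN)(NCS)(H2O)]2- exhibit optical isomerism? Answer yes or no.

In an octahedral complex each vertex has one trans partner and four cis neighbours.
Systematic placement gives 4 geometric isomers: NO2 mer (3 arrangements); NO2 fac (chiral).
One of these lacks any improper symmetry element and so occurs as an enantiomeric pair, giving 4 + 1 = 5 stereoisomers in total.

yes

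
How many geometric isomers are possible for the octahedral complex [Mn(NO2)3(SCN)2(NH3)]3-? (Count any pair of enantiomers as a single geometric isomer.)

3

Working through the distinct placements yields 3 geometric isomers: NO2 mer, SCN trans; NO2 fac, SCN cis; NO2 mer, SCN cis.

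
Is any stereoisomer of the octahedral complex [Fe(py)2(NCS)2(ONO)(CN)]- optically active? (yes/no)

yes

An octahedron has six vertices in three trans pairs; every non-trans pair is cis.
There are 6 geometric isomers: py trans, NCS cis; py cis, NCS cis (3 arrangements, 2 chiral); py trans, NCS trans; py cis, NCS trans.
Of these, 2 lack any improper symmetry element and so occur as enantiomeric pairs, giving 6 + 2 = 8 stereoisomers in total.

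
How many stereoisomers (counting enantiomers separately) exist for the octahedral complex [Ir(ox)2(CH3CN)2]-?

3

An octahedron has six vertices in three trans pairs; every non-trans pair is cis.
Each ox is bidentate and must span two cis positions.
The distinct arrangements are (2 in all): CH3CN trans; CH3CN cis (chiral).
One of these lacks any improper symmetry element and so occurs as an enantiomeric pair, giving 2 + 1 = 3 stereoisomers in total.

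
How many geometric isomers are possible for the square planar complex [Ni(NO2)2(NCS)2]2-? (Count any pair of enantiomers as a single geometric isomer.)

A square has two trans pairs of vertices; adjacent vertices are cis.
Systematic placement gives 2 geometric isomers: NO2 cis; NO2 trans.

2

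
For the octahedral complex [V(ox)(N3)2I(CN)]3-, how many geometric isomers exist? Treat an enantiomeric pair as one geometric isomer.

Each ox is bidentate and must span two cis positions.
The distinct arrangements are (4 in all): N3 cis (3 arrangements, 2 chiral); N3 trans.

4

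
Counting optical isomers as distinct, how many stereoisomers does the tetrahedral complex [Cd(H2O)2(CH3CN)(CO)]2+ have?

In a tetrahedral complex all four positions are equivalent and every pair of ligands is adjacent — there is no cis/trans distinction.
Only one geometric arrangement is possible.

1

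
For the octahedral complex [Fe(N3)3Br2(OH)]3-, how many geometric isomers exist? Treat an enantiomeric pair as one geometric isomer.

The six octahedral sites form three mutually perpendicular trans pairs.
The distinct arrangements are (3 in all): N3 mer, Br trans; N3 fac, Br cis; N3 mer, Br cis.

3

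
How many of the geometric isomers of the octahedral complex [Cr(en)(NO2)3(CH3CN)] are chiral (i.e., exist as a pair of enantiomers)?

In an octahedral complex each vertex has one trans partner and four cis neighbours.
Each en is bidentate and must span two cis positions.
Working through the distinct placements yields 2 geometric isomers: NO2 fac; NO2 mer.
Each arrangement has an internal mirror plane or centre of symmetry, so none is chiral.

0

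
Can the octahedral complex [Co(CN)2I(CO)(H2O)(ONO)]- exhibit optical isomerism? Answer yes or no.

The six octahedral sites form three mutually perpendicular trans pairs.
Exhaustive case analysis gives 9 geometric isomers.
Of these, 6 lack any improper symmetry element and so occur as enantiomeric pairs, giving 9 + 6 = 15 stereoisomers in total.

yes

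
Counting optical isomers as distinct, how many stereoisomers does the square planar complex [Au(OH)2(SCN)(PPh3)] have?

2

A square has two trans pairs of vertices; adjacent vertices are cis.
There are 2 geometric isomers: OH cis; OH trans.
Each arrangement has an internal mirror plane or centre of symmetry, so none is chiral.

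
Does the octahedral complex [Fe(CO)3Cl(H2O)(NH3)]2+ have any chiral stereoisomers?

The six octahedral sites form three mutually perpendicular trans pairs.
The distinct arrangements are (4 in all): CO mer (3 arrangements); CO fac (chiral).
One of these lacks any improper symmetry element and so occurs as an enantiomeric pair, giving 4 + 1 = 5 stereoisomers in total.

yes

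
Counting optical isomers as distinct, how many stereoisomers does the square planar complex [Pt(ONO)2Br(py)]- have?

A square has two trans pairs of vertices; adjacent vertices are cis.
Working through the distinct placements yields 2 geometric isomers: ONO cis; ONO trans.
Each arrangement has an internal mirror plane or centre of symmetry, so none is chiral.

2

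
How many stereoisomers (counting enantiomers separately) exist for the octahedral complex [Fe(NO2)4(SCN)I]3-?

An octahedron has six vertices in three trans pairs; every non-trans pair is cis.
The distinct arrangements are (2 in all): SCN and I mutually cis; SCN and I mutually trans.
Each arrangement has an internal mirror plane or centre of symmetry, so none is chiral.

2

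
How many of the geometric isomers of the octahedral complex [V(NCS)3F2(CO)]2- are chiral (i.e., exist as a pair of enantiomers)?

The six octahedral sites form three mutually perpendicular trans pairs.
There are 3 geometric isomers: NCS mer, F cis; NCS mer, F trans; NCS fac, F cis.
Each arrangement has an internal mirror plane or centre of symmetry, so none is chiral.

0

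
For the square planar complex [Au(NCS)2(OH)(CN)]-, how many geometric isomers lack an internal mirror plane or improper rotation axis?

0

Working through the distinct placements yields 2 geometric isomers: NCS cis; NCS trans.
Each arrangement has an internal mirror plane or centre of symmetry, so none is chiral.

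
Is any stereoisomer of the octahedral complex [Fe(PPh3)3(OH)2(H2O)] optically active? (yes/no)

The six octahedral sites form three mutually perpendicular trans pairs.
Systematic placement gives 3 geometric isomers: PPh3 mer, OH cis; PPh3 mer, OH trans; PPh3 fac, OH cis.
Each arrangement has an internal mirror plane or centre of symmetry, so none is chiral.

no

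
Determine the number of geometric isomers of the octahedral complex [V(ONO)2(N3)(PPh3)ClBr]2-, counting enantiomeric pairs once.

The six octahedral sites form three mutually perpendicular trans pairs.
Systematic enumeration (placing each ligand type in turn and discarding arrangements equivalent by rotation or reflection) gives 9 geometric isomers.

9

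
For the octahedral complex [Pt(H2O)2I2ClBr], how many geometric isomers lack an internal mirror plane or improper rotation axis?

2

The six octahedral sites form three mutually perpendicular trans pairs.
Working through the distinct placements yields 6 geometric isomers: H2O trans, I trans; H2O cis, I cis (3 arrangements, 2 chiral); H2O cis, I trans; H2O trans, I cis.
Of these, 2 lack any improper symmetry element and so occur as enantiomeric pairs, giving 6 + 2 = 8 stereoisomers in total.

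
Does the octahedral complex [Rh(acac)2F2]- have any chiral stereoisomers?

The six octahedral sites form three mutually perpendicular trans pairs.
Each acac is bidentate and must span two cis positions.
The distinct arrangements are (2 in all): F trans; F cis (chiral).
One of these lacks any improper symmetry element and so occurs as an enantiomeric pair, giving 2 + 1 = 3 stereoisomers in total.

yes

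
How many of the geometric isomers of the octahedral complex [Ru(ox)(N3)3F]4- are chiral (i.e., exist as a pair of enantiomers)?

0

In an octahedral complex each vertex has one trans partner and four cis neighbours.
Each ox is bidentate and must span two cis positions.
The distinct arrangements are (2 in all): N3 fac; N3 mer.
Each arrangement has an internal mirror plane or centre of symmetry, so none is chiral.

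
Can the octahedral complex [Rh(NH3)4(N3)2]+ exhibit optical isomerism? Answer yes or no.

In an octahedral complex each vertex has one trans partner and four cis neighbours.
Working through the distinct placements yields 2 geometric isomers: N3 trans; N3 cis.
Each arrangement has an internal mirror plane or centre of symmetry, so none is chiral.

no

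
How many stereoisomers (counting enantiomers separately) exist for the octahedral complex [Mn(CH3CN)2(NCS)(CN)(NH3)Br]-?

In an octahedral complex each vertex has one trans partner and four cis neighbours.
Exhaustive case analysis gives 9 geometric isomers.
Of these, 6 lack any improper symmetry element and so occur as enantiomeric pairs, giving 9 + 6 = 15 stereoisomers in total.

15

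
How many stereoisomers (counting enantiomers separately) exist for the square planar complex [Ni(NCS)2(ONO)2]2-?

There are 2 geometric isomers: NCS cis; NCS trans.
Each arrangement has an internal mirror plane or centre of symmetry, so none is chiral.

2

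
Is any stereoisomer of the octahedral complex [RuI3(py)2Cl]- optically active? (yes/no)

In an octahedral complex each vertex has one trans partner and four cis neighbours.
The distinct arrangements are (3 in all): I mer, py trans; I fac, py cis; I mer, py cis.
Each arrangement has an internal mirror plane or centre of symmetry, so none is chiral.

no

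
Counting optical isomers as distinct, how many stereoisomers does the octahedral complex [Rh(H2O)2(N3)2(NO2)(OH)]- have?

8

The six octahedral sites form three mutually perpendicular trans pairs.
Working through the distinct placements yields 6 geometric isomers: H2O trans, N3 trans; H2O trans, N3 cis; H2O cis, N3 cis (3 arrangements, 2 chiral); H2O cis, N3 trans.
Of these, 2 lack any improper symmetry element and so occur as enantiomeric pairs, giving 6 + 2 = 8 stereoisomers in total.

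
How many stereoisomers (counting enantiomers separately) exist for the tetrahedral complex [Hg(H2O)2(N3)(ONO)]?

All four vertices of a tetrahedron are equivalent and mutually adjacent, so cis/trans isomerism cannot arise.
Only one geometric arrangement is possible.

1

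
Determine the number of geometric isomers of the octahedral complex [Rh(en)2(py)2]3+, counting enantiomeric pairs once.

An octahedron has six vertices in three trans pairs; every non-trans pair is cis.
Each en is bidentate and must span two cis positions.
Working through the distinct placements yields 2 geometric isomers: py trans; py cis (chiral).

2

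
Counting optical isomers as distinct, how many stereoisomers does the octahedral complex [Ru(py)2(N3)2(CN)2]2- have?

The six octahedral sites form three mutually perpendicular trans pairs.
The distinct arrangements are (5 in all): py trans, N3 trans, CN trans; py cis, N3 cis, CN trans; py trans, N3 cis, CN cis; py cis, N3 cis, CN cis (chiral); py cis, N3 trans, CN cis.
One of these lacks any improper symmetry element and so occurs as an enantiomeric pair, giving 5 + 1 = 6 stereoisomers in total.

6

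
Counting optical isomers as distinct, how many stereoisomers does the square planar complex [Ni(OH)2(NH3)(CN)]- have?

2

A square has two trans pairs of vertices; adjacent vertices are cis.
The distinct arrangements are (2 in all): OH cis; OH trans.
Each arrangement has an internal mirror plane or centre of symmetry, so none is chiral.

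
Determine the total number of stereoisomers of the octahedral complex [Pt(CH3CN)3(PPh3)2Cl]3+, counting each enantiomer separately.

The six octahedral sites form three mutually perpendicular trans pairs.
The distinct arrangements are (3 in all): CH3CN mer, PPh3 trans; CH3CN mer, PPh3 cis; CH3CN fac, PPh3 cis.
Each arrangement has an internal mirror plane or centre of symmetry, so none is chiral.

3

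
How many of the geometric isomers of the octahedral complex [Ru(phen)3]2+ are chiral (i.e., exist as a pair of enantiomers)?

In an octahedral complex each vertex has one trans partner and four cis neighbours.
Each phen is bidentate and must span two cis positions.
Only one geometric arrangement is possible; it has no improper symmetry element, so it exists as a pair of enantiomers (2 stereoisomers).

1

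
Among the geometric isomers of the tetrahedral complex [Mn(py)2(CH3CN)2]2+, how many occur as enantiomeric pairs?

All four vertices of a tetrahedron are equivalent and mutually adjacent, so cis/trans isomerism cannot arise.
Only one geometric arrangement is possible.

0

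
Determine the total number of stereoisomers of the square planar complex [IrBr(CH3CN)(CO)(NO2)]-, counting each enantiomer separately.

3

A square has two trans pairs of vertices; adjacent vertices are cis.
Systematic placement gives 3 geometric isomers: (Br/CO trans, CH3CN/NO2 trans); (Br/NO2 trans, CH3CN/CO trans); (Br/CH3CN trans, CO/NO2 trans).
Each arrangement has an internal mirror plane or centre of symmetry, so none is chiral.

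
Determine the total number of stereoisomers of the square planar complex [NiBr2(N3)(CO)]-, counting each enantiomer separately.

2

In a square planar complex each vertex has one trans partner and two cis neighbours.
Systematic placement gives 2 geometric isomers: Br cis; Br trans.
Each arrangement has an internal mirror plane or centre of symmetry, so none is chiral.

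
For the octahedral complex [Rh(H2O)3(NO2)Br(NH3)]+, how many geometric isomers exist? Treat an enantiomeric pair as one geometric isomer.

An octahedron has six vertices in three trans pairs; every non-trans pair is cis.
Systematic placement gives 4 geometric isomers: H2O mer (3 arrangements); H2O fac (chiral).

4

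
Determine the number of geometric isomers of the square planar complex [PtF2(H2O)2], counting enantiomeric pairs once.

2

A square has two trans pairs of vertices; adjacent vertices are cis.
The distinct arrangements are (2 in all): F cis; F trans.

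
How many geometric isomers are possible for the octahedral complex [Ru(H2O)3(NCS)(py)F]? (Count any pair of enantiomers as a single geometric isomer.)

An octahedron has six vertices in three trans pairs; every non-trans pair is cis.
The distinct arrangements are (4 in all): H2O mer (3 arrangements); H2O fac (chiral).

4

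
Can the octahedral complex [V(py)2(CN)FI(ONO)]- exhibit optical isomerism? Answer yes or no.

In an octahedral complex each vertex has one trans partner and four cis neighbours.
Systematic enumeration (placing each ligand type in turn and discarding arrangements equivalent by rotation or reflection) gives 9 geometric isomers.
Of these, 6 lack any improper symmetry element and so occur as enantiomeric pairs, giving 9 + 6 = 15 stereoisomers in total.

yes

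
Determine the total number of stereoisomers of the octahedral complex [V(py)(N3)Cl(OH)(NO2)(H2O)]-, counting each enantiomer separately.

30

The six octahedral sites form three mutually perpendicular trans pairs.
Placing the ligands in turn and identifying arrangements related by rotation or reflection leaves 15 distinct geometric isomers.
Of these, 15 lack any improper symmetry element and so occur as enantiomeric pairs, giving 15 + 15 = 30 stereoisomers in total.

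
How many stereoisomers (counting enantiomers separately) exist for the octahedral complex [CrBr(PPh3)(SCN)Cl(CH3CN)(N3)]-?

Systematic enumeration (placing each ligand type in turn and discarding arrangements equivalent by rotation or reflection) gives 15 geometric isomers.
Of these, 15 lack any improper symmetry element and so occur as enantiomeric pairs, giving 15 + 15 = 30 stereoisomers in total.

30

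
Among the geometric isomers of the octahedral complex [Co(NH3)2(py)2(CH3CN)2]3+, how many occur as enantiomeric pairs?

The six octahedral sites form three mutually perpendicular trans pairs.
Systematic placement gives 5 geometric isomers: NH3 trans, py trans, CH3CN trans; NH3 cis, py cis, CH3CN trans; NH3 cis, py trans, CH3CN cis; NH3 cis, py cis, CH3CN cis (chiral); NH3 trans, py cis, CH3CN cis.
One of these lacks any improper symmetry element and so occurs as an enantiomeric pair, giving 5 + 1 = 6 stereoisomers in total.

1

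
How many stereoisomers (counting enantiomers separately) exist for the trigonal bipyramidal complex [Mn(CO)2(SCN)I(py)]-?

10

A trigonal bipyramid has two axial and three equatorial sites, which are chemically inequivalent.
Systematic enumeration (placing each ligand type in turn and discarding arrangements equivalent by rotation or reflection) gives 7 geometric isomers.
Of these, 3 lack any improper symmetry element and so occur as enantiomeric pairs, giving 7 + 3 = 10 stereoisomers in total.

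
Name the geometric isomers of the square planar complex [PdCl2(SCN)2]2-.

Systematic placement gives 2 geometric isomers: Cl cis; Cl trans.

cis and trans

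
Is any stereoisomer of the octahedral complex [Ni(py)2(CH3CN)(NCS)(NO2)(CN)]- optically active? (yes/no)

yes

In an octahedral complex each vertex has one trans partner and four cis neighbours.
Systematic enumeration (placing each ligand type in turn and discarding arrangements equivalent by rotation or reflection) gives 9 geometric isomers.
Of these, 6 lack any improper symmetry element and so occur as enantiomeric pairs, giving 9 + 6 = 15 stereoisomers in total.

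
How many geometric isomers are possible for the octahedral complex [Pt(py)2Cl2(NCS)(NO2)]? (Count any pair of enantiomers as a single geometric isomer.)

6

An octahedron has six vertices in three trans pairs; every non-trans pair is cis.
There are 6 geometric isomers: py trans, Cl trans; py cis, Cl trans; py trans, Cl cis; py cis, Cl cis (3 arrangements, 2 chiral).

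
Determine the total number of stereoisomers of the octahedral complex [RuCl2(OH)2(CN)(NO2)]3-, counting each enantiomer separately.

8

An octahedron has six vertices in three trans pairs; every non-trans pair is cis.
Systematic placement gives 6 geometric isomers: Cl cis, OH trans; Cl cis, OH cis (3 arrangements, 2 chiral); Cl trans, OH trans; Cl trans, OH cis.
Of these, 2 lack any improper symmetry element and so occur as enantiomeric pairs, giving 6 + 2 = 8 stereoisomers in total.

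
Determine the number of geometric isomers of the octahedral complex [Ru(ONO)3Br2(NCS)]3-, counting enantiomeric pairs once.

In an octahedral complex each vertex has one trans partner and four cis neighbours.
There are 3 geometric isomers: ONO mer, Br trans; ONO mer, Br cis; ONO fac, Br cis.

3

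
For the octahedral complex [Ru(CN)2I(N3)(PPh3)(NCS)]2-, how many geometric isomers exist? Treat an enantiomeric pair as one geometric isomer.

In an octahedral complex each vertex has one trans partner and four cis neighbours.
Exhaustive case analysis gives 9 geometric isomers.

9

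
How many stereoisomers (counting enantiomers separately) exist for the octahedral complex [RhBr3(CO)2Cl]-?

3

Systematic placement gives 3 geometric isomers: Br mer, CO cis; Br mer, CO trans; Br fac, CO cis.
Each arrangement has an internal mirror plane or centre of symmetry, so none is chiral.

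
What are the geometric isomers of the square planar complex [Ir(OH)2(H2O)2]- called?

cis and trans

The distinct arrangements are (2 in all): OH cis; OH trans.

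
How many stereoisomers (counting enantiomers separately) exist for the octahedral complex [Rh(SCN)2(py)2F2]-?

An octahedron has six vertices in three trans pairs; every non-trans pair is cis.
Working through the distinct placements yields 5 geometric isomers: SCN trans, py trans, F trans; SCN cis, py cis, F trans; SCN cis, py trans, F cis; SCN cis, py cis, F cis (chiral); SCN trans, py cis, F cis.
One of these lacks any improper symmetry element and so occurs as an enantiomeric pair, giving 5 + 1 = 6 stereoisomers in total.

6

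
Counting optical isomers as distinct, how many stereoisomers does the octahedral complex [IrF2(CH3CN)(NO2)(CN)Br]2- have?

15

In an octahedral complex each vertex has one trans partner and four cis neighbours.
Systematic enumeration (placing each ligand type in turn and discarding arrangements equivalent by rotation or reflection) gives 9 geometric isomers.
Of these, 6 lack any improper symmetry element and so occur as enantiomeric pairs, giving 9 + 6 = 15 stereoisomers in total.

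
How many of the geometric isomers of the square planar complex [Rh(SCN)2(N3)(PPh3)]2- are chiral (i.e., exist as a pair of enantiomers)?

0

A square has two trans pairs of vertices; adjacent vertices are cis.
The distinct arrangements are (2 in all): SCN cis; SCN trans.
Each arrangement has an internal mirror plane or centre of symmetry, so none is chiral.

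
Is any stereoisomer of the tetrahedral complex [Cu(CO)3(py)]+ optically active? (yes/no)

no

Only one geometric arrangement is possible.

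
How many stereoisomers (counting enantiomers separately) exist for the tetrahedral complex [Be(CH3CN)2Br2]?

Only one geometric arrangement is possible.

1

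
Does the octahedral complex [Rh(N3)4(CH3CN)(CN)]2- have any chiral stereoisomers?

In an octahedral complex each vertex has one trans partner and four cis neighbours.
The distinct arrangements are (2 in all): CH3CN and CN mutually trans; CH3CN and CN mutually cis.
Each arrangement has an internal mirror plane or centre of symmetry, so none is chiral.

no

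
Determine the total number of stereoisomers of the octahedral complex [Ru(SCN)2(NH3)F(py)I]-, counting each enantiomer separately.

15

In an octahedral complex each vertex has one trans partner and four cis neighbours.
Systematic enumeration (placing each ligand type in turn and discarding arrangements equivalent by rotation or reflection) gives 9 geometric isomers.
Of these, 6 lack any improper symmetry element and so occur as enantiomeric pairs, giving 9 + 6 = 15 stereoisomers in total.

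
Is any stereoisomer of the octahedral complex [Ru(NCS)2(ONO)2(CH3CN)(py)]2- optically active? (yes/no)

yes

Working through the distinct placements yields 6 geometric isomers: NCS cis, ONO cis (3 arrangements, 2 chiral); NCS cis, ONO trans; NCS trans, ONO cis; NCS trans, ONO trans.
Of these, 2 lack any improper symmetry element and so occur as enantiomeric pairs, giving 6 + 2 = 8 stereoisomers in total.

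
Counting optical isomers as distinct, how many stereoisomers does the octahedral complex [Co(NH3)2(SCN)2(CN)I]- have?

In an octahedral complex each vertex has one trans partner and four cis neighbours.
Systematic placement gives 6 geometric isomers: NH3 trans, SCN trans; NH3 cis, SCN cis (3 arrangements, 2 chiral); NH3 cis, SCN trans; NH3 trans, SCN cis.
Of these, 2 lack any improper symmetry element and so occur as enantiomeric pairs, giving 6 + 2 = 8 stereoisomers in total.

8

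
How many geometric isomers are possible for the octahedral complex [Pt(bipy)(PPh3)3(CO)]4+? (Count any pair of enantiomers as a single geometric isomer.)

2

The six octahedral sites form three mutually perpendicular trans pairs.
Each bipy is bidentate and must span two cis positions.
The distinct arrangements are (2 in all): PPh3 fac; PPh3 mer.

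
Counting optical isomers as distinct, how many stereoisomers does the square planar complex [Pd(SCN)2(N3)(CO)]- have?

In a square planar complex each vertex has one trans partner and two cis neighbours.
Systematic placement gives 2 geometric isomers: SCN cis; SCN trans.
Each arrangement has an internal mirror plane or centre of symmetry, so none is chiral.

2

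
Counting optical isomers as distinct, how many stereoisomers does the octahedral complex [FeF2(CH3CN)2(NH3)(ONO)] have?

8

An octahedron has six vertices in three trans pairs; every non-trans pair is cis.
Working through the distinct placements yields 6 geometric isomers: F trans, CH3CN trans; F cis, CH3CN trans; F cis, CH3CN cis (3 arrangements, 2 chiral); F trans, CH3CN cis.
Of these, 2 lack any improper symmetry element and so occur as enantiomeric pairs, giving 6 + 2 = 8 stereoisomers in total.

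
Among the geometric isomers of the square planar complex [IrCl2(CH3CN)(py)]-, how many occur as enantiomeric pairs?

0

In a square planar complex each vertex has one trans partner and two cis neighbours.
The distinct arrangements are (2 in all): Cl cis; Cl trans.
Each arrangement has an internal mirror plane or centre of symmetry, so none is chiral.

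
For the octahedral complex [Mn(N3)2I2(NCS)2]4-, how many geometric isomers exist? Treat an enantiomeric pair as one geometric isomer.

5

An octahedron has six vertices in three trans pairs; every non-trans pair is cis.
Systematic placement gives 5 geometric isomers: N3 trans, I trans, NCS trans; N3 cis, I trans, NCS cis; N3 cis, I cis, NCS trans; N3 cis, I cis, NCS cis (chiral); N3 trans, I cis, NCS cis.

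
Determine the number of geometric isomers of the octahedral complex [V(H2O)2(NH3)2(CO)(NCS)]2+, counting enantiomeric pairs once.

6

An octahedron has six vertices in three trans pairs; every non-trans pair is cis.
There are 6 geometric isomers: H2O cis, NH3 trans; H2O cis, NH3 cis (3 arrangements, 2 chiral); H2O trans, NH3 trans; H2O trans, NH3 cis.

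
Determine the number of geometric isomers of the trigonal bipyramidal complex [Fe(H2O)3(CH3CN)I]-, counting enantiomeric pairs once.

A trigonal bipyramid has two axial and three equatorial sites, which are chemically inequivalent.
Systematic placement gives 4 geometric isomers: CH3CN axial, I equatorial; CH3CN axial, I axial; CH3CN equatorial, I equatorial; CH3CN equatorial, I axial.

4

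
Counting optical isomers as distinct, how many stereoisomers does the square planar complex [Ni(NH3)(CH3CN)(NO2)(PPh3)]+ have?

In a square planar complex each vertex has one trans partner and two cis neighbours.
Working through the distinct placements yields 3 geometric isomers: (CH3CN/NO2 trans, NH3/PPh3 trans); (CH3CN/PPh3 trans, NH3/NO2 trans); (CH3CN/NH3 trans, NO2/PPh3 trans).
Each arrangement has an internal mirror plane or centre of symmetry, so none is chiral.

3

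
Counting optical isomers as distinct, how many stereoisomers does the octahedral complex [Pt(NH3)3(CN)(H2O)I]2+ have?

Working through the distinct placements yields 4 geometric isomers: NH3 mer (3 arrangements); NH3 fac (chiral).
One of these lacks any improper symmetry element and so occurs as an enantiomeric pair, giving 4 + 1 = 5 stereoisomers in total.

5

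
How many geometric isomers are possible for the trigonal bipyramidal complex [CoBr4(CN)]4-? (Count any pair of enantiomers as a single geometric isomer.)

Systematic placement gives 2 geometric isomers: CN equatorial; CN axial.

2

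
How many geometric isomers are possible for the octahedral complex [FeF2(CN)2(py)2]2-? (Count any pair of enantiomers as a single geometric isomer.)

The six octahedral sites form three mutually perpendicular trans pairs.
There are 5 geometric isomers: F trans, CN trans, py trans; F cis, CN trans, py cis; F cis, CN cis, py trans; F cis, CN cis, py cis (chiral); F trans, CN cis, py cis.

5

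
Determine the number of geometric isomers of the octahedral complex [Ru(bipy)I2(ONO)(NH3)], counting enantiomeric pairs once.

4

The six octahedral sites form three mutually perpendicular trans pairs.
Each bipy is bidentate and must span two cis positions.
The distinct arrangements are (4 in all): I trans; I cis (3 arrangements, 2 chiral).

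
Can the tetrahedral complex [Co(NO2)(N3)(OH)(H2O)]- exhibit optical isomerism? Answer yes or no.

Only one geometric arrangement is possible; it has no improper symmetry element, so it exists as a pair of enantiomers (2 stereoisomers).

yes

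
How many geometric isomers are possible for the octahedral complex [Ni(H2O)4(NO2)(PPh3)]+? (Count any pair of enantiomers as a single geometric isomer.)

2

In an octahedral complex each vertex has one trans partner and four cis neighbours.
The distinct arrangements are (2 in all): NO2 and PPh3 mutually trans; NO2 and PPh3 mutually cis.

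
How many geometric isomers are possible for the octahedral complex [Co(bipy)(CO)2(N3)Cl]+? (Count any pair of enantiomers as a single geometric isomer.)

In an octahedral complex each vertex has one trans partner and four cis neighbours.
Each bipy is bidentate and must span two cis positions.
Systematic placement gives 4 geometric isomers: CO trans; CO cis (3 arrangements, 2 chiral).

4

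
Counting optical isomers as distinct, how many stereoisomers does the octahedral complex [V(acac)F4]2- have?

An octahedron has six vertices in three trans pairs; every non-trans pair is cis.
Each acac is bidentate and must span two cis positions.
Only one geometric arrangement is possible.

1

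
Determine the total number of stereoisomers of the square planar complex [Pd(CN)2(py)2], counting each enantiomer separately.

2

The distinct arrangements are (2 in all): CN cis; CN trans.
Each arrangement has an internal mirror plane or centre of symmetry, so none is chiral.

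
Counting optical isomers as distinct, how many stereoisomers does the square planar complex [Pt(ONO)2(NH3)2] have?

In a square planar complex each vertex has one trans partner and two cis neighbours.
The distinct arrangements are (2 in all): ONO cis; ONO trans.
Each arrangement has an internal mirror plane or centre of symmetry, so none is chiral.

2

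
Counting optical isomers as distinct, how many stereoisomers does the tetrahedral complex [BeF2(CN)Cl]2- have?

Only one geometric arrangement is possible.

1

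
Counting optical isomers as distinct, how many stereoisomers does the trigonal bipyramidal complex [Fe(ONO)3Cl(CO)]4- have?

4

In a trigonal bipyramid the two axial positions differ from the three equatorial ones.
The distinct arrangements are (4 in all): Cl axial, CO axial; Cl equatorial, CO axial; Cl axial, CO equatorial; Cl equatorial, CO equatorial.
Each arrangement has an internal mirror plane or centre of symmetry, so none is chiral.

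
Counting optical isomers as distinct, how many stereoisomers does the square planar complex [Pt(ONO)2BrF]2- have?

2

A square has two trans pairs of vertices; adjacent vertices are cis.
The distinct arrangements are (2 in all): ONO cis; ONO trans.
Each arrangement has an internal mirror plane or centre of symmetry, so none is chiral.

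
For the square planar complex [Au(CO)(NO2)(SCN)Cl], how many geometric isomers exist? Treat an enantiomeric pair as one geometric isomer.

3

In a square planar complex each vertex has one trans partner and two cis neighbours.
Working through the distinct placements yields 3 geometric isomers: (CO/NO2 trans, Cl/SCN trans); (CO/SCN trans, Cl/NO2 trans); (CO/Cl trans, NO2/SCN trans).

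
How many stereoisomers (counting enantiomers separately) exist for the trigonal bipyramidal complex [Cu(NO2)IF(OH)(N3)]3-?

20

A trigonal bipyramid has two axial and three equatorial sites, which are chemically inequivalent.
Exhaustive case analysis gives 10 geometric isomers.
Of these, 10 lack any improper symmetry element and so occur as enantiomeric pairs, giving 10 + 10 = 20 stereoisomers in total.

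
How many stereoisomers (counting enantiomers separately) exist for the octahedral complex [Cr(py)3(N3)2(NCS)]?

3

An octahedron has six vertices in three trans pairs; every non-trans pair is cis.
The distinct arrangements are (3 in all): py mer, N3 trans; py mer, N3 cis; py fac, N3 cis.
Each arrangement has an internal mirror plane or centre of symmetry, so none is chiral.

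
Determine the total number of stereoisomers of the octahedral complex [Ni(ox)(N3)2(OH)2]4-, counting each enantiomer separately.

4

The six octahedral sites form three mutually perpendicular trans pairs.
Each ox is bidentate and must span two cis positions.
The distinct arrangements are (3 in all): N3 trans, OH cis; N3 cis, OH cis (chiral); N3 cis, OH trans.
One of these lacks any improper symmetry element and so occurs as an enantiomeric pair, giving 3 + 1 = 4 stereoisomers in total.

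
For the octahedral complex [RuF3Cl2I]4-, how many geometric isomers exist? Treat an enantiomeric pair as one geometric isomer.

An octahedron has six vertices in three trans pairs; every non-trans pair is cis.
Systematic placement gives 3 geometric isomers: F mer, Cl trans; F fac, Cl cis; F mer, Cl cis.

3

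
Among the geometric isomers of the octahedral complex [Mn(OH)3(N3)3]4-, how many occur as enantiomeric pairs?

The six octahedral sites form three mutually perpendicular trans pairs.
Systematic placement gives 2 geometric isomers: OH mer; OH fac.
Each arrangement has an internal mirror plane or centre of symmetry, so none is chiral.

0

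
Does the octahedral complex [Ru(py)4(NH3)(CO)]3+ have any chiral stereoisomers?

An octahedron has six vertices in three trans pairs; every non-trans pair is cis.
The distinct arrangements are (2 in all): NH3 and CO mutually trans; NH3 and CO mutually cis.
Each arrangement has an internal mirror plane or centre of symmetry, so none is chiral.

no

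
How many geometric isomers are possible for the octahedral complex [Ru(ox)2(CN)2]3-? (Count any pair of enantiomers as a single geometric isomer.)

Each ox is bidentate and must span two cis positions.
Working through the distinct placements yields 2 geometric isomers: CN trans; CN cis (chiral).

2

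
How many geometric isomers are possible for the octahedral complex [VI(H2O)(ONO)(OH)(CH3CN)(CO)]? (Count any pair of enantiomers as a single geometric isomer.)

15

The six octahedral sites form three mutually perpendicular trans pairs.
Systematic enumeration (placing each ligand type in turn and discarding arrangements equivalent by rotation or reflection) gives 15 geometric isomers.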